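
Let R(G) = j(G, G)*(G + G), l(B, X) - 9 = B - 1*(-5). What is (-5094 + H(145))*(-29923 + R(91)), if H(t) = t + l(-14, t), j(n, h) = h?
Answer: 66123589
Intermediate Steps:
l(B, X) = 14 + B (l(B, X) = 9 + (B - 1*(-5)) = 9 + (B + 5) = 9 + (5 + B) = 14 + B)
H(t) = t (H(t) = t + (14 - 14) = t + 0 = t)
R(G) = 2*G² (R(G) = G*(G + G) = G*(2*G) = 2*G²)
(-5094 + H(145))*(-29923 + R(91)) = (-5094 + 145)*(-29923 + 2*91²) = -4949*(-29923 + 2*8281) = -4949*(-29923 + 16562) = -4949*(-13361) = 66123589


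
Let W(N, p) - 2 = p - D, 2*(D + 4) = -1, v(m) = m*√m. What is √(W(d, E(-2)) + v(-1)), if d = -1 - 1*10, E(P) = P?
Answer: √(18 - 4*I)/2 ≈ 2.1342 - 0.23428*I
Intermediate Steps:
v(m) = m^(3/2)
D = -9/2 (D = -4 + (½)*(-1) = -4 - ½ = -9/2 ≈ -4.5000)
d = -11 (d = -1 - 10 = -11)
W(N, p) = 13/2 + p (W(N, p) = 2 + (p - 1*(-9/2)) = 2 + (p + 9/2) = 2 + (9/2 + p) = 13/2 + p)
√(W(d, E(-2)) + v(-1)) = √((13/2 - 2) + (-1)^(3/2)) = √(9/2 - I)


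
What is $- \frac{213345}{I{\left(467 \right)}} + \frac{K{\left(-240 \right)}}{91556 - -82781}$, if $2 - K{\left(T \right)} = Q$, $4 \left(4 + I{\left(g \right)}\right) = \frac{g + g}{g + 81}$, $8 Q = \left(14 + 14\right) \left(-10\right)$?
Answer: $\frac{40764544427369}{682878029} \approx 59695.0$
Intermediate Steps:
$Q = -35$ ($Q = \frac{\left(14 + 14\right) \left(-10\right)}{8} = \frac{28 \left(-10\right)}{8} = \frac{1}{8} \left(-280\right) = -35$)
$I{\left(g \right)} = -4 + \frac{g}{2 \left(81 + g\right)}$ ($I{\left(g \right)} = -4 + \frac{\left(g + g\right) \frac{1}{g + 81}}{4} = -4 + \frac{2 g \frac{1}{81 + g}}{4} = -4 + \frac{g}{2 \left(81 + g\right)}$)
$K{\left(T \right)} = 37$ ($K{\left(T \right)} = 2 - -35 = 2 + 35 = 37$)
$- \frac{213345}{I{\left(467 \right)}} + \frac{K{\left(-240 \right)}}{91556 - -82781} = - \frac{213345}{\frac{1}{2} \frac{1}{81 + 467} \left(-648 - 3269\right)} + \frac{37}{91556 - -82781} = - \frac{213345}{\frac{1}{2} \cdot \frac{1}{548} \left(-648 - 3269\right)} + \frac{37}{91556 + 82781} = - \frac{213345}{\frac{1}{2} \cdot \frac{1}{548} \left(-3917\right)} + \frac{37}{174337} = - \frac{213345}{- \frac{3917}{1096}} + 37 \cdot \frac{1}{174337} = \left(-213345\right) \left(- \frac{1096}{3917}\right) + \frac{37}{174337} = \frac{233826120}{3917} + \frac{37}{174337} = \frac{40764544427369}{682878029}$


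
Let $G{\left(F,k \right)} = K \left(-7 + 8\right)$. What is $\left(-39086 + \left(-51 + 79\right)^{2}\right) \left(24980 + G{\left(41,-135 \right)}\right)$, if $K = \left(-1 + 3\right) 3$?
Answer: $-957013772$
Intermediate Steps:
$K = 6$ ($K = 2 \cdot 3 = 6$)
$G{\left(F,k \right)} = 6$ ($G{\left(F,k \right)} = 6 \left(-7 + 8\right) = 6 \cdot 1 = 6$)
$\left(-39086 + \left(-51 + 79\right)^{2}\right) \left(24980 + G{\left(41,-135 \right)}\right) = \left(-39086 + \left(-51 + 79\right)^{2}\right) \left(24980 + 6\right) = \left(-39086 + 28^{2}\right) 24986 = \left(-39086 + 784\right) 24986 = \left(-38302\right) 24986 = -957013772$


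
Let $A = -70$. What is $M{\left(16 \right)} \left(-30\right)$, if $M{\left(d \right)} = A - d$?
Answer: $2580$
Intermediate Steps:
$M{\left(d \right)} = -70 - d$
$M{\left(16 \right)} \left(-30\right) = \left(-70 - 16\right) \left(-30\right) = \left(-86\right) \left(-30\right) = 2580$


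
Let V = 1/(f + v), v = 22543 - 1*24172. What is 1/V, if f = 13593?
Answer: 11964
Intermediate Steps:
v = -1629 (v = 22543 - 24172 = -1629)
V = 1/11964 (V = 1/(13593 - 1629) = 1/11964 ≈ 8.3584e-5)
1/V = 1/(1/11964) = 11964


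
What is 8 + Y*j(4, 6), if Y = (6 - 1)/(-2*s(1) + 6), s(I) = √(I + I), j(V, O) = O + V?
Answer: 131/7 + 25*√2/7 ≈ 23.765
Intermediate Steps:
s(I) = √2*√I (s(I) = √(2*I) = √2*√I)
Y = 5/(6 - 2*√2) (Y = (6 - 1)/(-2*√2*√1 + 6) = 5/(-2*√2 + 6) = 5/(6 - 2*√2) ≈ 1.5765)
8 + Y*j(4, 6) = 8 + (15/14 + 5*√2/14)*(6 + 4) = 8 + (15/14 + 5*√2/14)*10 = 8 + (75/7 + 25*√2/7) = 131/7 + 25*√2/7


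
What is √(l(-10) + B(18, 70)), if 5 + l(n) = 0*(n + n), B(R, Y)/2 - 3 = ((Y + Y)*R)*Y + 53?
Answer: √352907 ≈ 594.06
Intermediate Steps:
B(R, Y) = 112 + 4*R*Y² (B(R, Y) = 6 + 2*(((Y + Y)*R)*Y + 53) = 6 + 2*(((2*Y)*R)*Y + 53) = 6 + 2*((2*R*Y)*Y + 53) = 6 + 2*(2*R*Y² + 53) = 6 + 2*(53 + 2*R*Y²) = 6 + (106 + 4*R*Y²) = 112 + 4*R*Y²)
l(n) = -5 (l(n) = -5 + 0*(n + n) = -5 + 0*(2*n) = -5 + 0 = -5)
√(l(-10) + B(18, 70)) = √(-5 + (112 + 4*18*70²)) = √(-5 + (112 + 4*18*4900)) = √(-5 + (112 + 352800)) = √(-5 + 352912) = √352907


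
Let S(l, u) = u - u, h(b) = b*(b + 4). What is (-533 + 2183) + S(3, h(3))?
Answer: 1650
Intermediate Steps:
h(b) = b*(4 + b)
S(l, u) = 0
(-533 + 2183) + S(3, h(3)) = (-533 + 2183) + 0 = 1650 + 0 = 1650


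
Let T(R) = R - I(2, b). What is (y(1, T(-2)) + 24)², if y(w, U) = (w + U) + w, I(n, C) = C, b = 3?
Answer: 441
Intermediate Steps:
T(R) = -3 + R (T(R) = R - 1*3 = R - 3 = -3 + R)
y(w, U) = U + 2*w (y(w, U) = (U + w) + w = U + 2*w)
(y(1, T(-2)) + 24)² = (((-3 - 2) + 2*1) + 24)² = ((-5 + 2) + 24)² = (-3 + 24)² = 21² = 441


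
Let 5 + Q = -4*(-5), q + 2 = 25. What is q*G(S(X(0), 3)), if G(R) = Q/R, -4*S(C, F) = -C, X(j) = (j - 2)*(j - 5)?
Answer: 138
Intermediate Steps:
q = 23 (q = -2 + 25 = 23)
X(j) = (-5 + j)*(-2 + j) (X(j) = (-2 + j)*(-5 + j) = (-5 + j)*(-2 + j))
S(C, F) = C/4 (S(C, F) = -(-1)*C/4 = C/4)
Q = 15 (Q = -5 - 4*(-5) = -5 + 20 = 15)
G(R) = 15/R
q*G(S(X(0), 3)) = 23*(15/(((10 + 0**2 - 7*0)/4))) = 23*(15/(((10 + 0 + 0)/4))) = 23*(15/(((1/4)*10))) = 23*(15/(5/2)) = 23*(15*(2/5)) = 23*6 = 138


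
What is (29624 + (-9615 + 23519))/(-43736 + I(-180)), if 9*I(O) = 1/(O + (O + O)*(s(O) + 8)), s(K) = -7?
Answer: -211546080/212556961 ≈ -0.99524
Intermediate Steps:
I(O) = 1/(27*O) (I(O) = 1/(9*(O + (O + O)*(-7 + 8))) = 1/(9*(O + (2*O)*1)) = 1/(9*(O + 2*O)) = 1/(9*((3*O))) = (1/(3*O))/9 = 1/(27*O))
(29624 + (-9615 + 23519))/(-43736 + I(-180)) = (29624 + (-9615 + 23519))/(-43736 + (1/27)/(-180)) = (29624 + 13904)/(-43736 + (1/27)*(-1/180)) = 43528/(-43736 - 1/4860) = 43528/(-212556961/4860) = 43528*(-4860/212556961) = -211546080/212556961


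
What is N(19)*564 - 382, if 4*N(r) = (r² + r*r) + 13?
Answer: 103253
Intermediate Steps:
N(r) = 13/4 + r²/2 (N(r) = ((r² + r*r) + 13)/4 = ((r² + r²) + 13)/4 = (2*r² + 13)/4 = (13 + 2*r²)/4 = 13/4 + r²/2)
N(19)*564 - 382 = (13/4 + (½)*19²)*564 - 382 = (13/4 + (½)*361)*564 - 382 = (13/4 + 361/2)*564 - 382 = (735/4)*564 - 382 = 103635 - 382 = 103253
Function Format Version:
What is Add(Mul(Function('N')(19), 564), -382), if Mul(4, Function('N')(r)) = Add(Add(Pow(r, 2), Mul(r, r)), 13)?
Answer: 103253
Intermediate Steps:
Function('N')(r) = Add(Rational(13, 4), Mul(Rational(1, 2), Pow(r, 2))) (Function('N')(r) = Mul(Rational(1, 4), Add(Add(Pow(r, 2), Mul(r, r)), 13)) = Mul(Rational(1, 4), Add(Add(Pow(r, 2), Pow(r, 2)), 13)) = Mul(Rational(1, 4), Add(Mul(2, Pow(r, 2)), 13)) = Mul(Rational(1, 4), Add(13, Mul(2, Pow(r, 2)))) = Add(Rational(13, 4), Mul(Rational(1, 2), Pow(r, 2))))
Add(Mul(Function('N')(19), 564), -382) = Add(Mul(Add(Rational(13, 4), Mul(Rational(1, 2), Pow(19, 2))), 564), -382) = Add(Mul(Add(Rational(13, 4), Mul(Rational(1, 2), 361)), 564), -382) = Add(Mul(Add(Rational(13, 4), Rational(361, 2)), 564), -382) = Add(Mul(Rational(735, 4), 564), -382) = Add(103635, -382) = 103253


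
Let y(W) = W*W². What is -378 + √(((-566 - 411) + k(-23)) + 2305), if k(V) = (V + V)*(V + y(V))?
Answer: -378 + 6*√15613 ≈ 371.71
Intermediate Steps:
y(W) = W³
k(V) = 2*V*(V + V³) (k(V) = (V + V)*(V + V³) = (2*V)*(V + V³) = 2*V*(V + V³))
-378 + √(((-566 - 411) + k(-23)) + 2305) = -378 + √(((-566 - 411) + 2*(-23)²*(1 + (-23)²)) + 2305) = -378 + √((-977 + 2*529*(1 + 529)) + 2305) = -378 + √((-977 + 2*529*530) + 2305) = -378 + √((-977 + 560740) + 2305) = -378 + √(559763 + 2305) = -378 + √562068 = -378 + 6*√15613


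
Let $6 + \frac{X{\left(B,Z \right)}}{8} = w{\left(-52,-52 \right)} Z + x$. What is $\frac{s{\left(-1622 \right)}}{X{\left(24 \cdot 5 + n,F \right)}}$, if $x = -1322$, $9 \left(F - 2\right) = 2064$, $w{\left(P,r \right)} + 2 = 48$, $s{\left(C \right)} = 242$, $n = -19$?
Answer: $\frac{33}{10160} \approx 0.003248$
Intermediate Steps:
$w{\left(P,r \right)} = 46$ ($w{\left(P,r \right)} = -2 + 48 = 46$)
$F = \frac{694}{3}$ ($F = 2 + \frac{1}{9} \cdot 2064 = 2 + \frac{688}{3} = \frac{694}{3} \approx 231.33$)
$X{\left(B,Z \right)} = -10624 + 368 Z$ ($X{\left(B,Z \right)} = -48 + 8 \left(46 Z - 1322\right) = -48 + 8 \left(-1322 + 46 Z\right) = -48 + \left(-10576 + 368 Z\right) = -10624 + 368 Z$)
$\frac{s{\left(-1622 \right)}}{X{\left(24 \cdot 5 + n,F \right)}} = \frac{242}{-10624 + 368 \cdot \frac{694}{3}} = \frac{242}{-10624 + \frac{255392}{3}} = \frac{242}{\frac{223520}{3}} = 242 \cdot \frac{3}{223520} = \frac{33}{10160}$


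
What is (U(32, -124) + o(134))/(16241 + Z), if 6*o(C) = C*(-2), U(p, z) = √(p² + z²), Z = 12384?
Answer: -134/85875 + 4*√41/5725 ≈ 0.0029134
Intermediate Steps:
o(C) = -C/3 (o(C) = (C*(-2))/6 = (-2*C)/6 = -C/3)
(U(32, -124) + o(134))/(16241 + Z) = (√(32² + (-124)²) - ⅓*134)/(16241 + 12384) = (√(1024 + 15376) - 134/3)/28625 = (√16400 - 134/3)*(1/28625) = (20*√41 - 134/3)*(1/28625) = (-134/3 + 20*√41)*(1/28625) = -134/85875 + 4*√41/5725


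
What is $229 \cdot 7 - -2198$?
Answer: $3801$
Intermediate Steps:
$229 \cdot 7 - -2198 = 1603 + 2198 = 3801$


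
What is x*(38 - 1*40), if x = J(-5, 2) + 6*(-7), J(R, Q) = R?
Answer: 94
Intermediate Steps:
x = -47 (x = -5 + 6*(-7) = -5 - 42 = -47)
x*(38 - 1*40) = -47*(38 - 1*40) = -47*(38 - 40) = -47*(-2) = 94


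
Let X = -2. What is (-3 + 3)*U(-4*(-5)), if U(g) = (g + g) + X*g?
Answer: 0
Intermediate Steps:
U(g) = 0 (U(g) = (g + g) - 2*g = 2*g - 2*g = 0)
(-3 + 3)*U(-4*(-5)) = (-3 + 3)*0 = 0*0 = 0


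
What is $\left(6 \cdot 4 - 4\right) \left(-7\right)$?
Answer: $-140$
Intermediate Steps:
$\left(6 \cdot 4 - 4\right) \left(-7\right) = \left(24 - 4\right) \left(-7\right) = 20 \left(-7\right) = -140$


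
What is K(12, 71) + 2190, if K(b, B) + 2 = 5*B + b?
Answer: 2555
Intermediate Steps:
K(b, B) = -2 + b + 5*B (K(b, B) = -2 + (5*B + b) = -2 + (b + 5*B) = -2 + b + 5*B)
K(12, 71) + 2190 = (-2 + 12 + 5*71) + 2190 = (-2 + 12 + 355) + 2190 = 365 + 2190 = 2555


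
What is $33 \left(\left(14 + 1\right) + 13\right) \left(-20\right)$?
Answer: $-18480$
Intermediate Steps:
$33 \left(\left(14 + 1\right) + 13\right) \left(-20\right) = 33 \left(15 + 13\right) \left(-20\right) = 33 \cdot 28 \left(-20\right) = 924 \left(-20\right) = -18480$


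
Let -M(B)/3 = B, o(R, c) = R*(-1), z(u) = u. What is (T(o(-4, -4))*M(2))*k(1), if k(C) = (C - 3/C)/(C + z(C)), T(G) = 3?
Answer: 18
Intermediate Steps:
o(R, c) = -R
M(B) = -3*B
k(C) = (C - 3/C)/(2*C) (k(C) = (C - 3/C)/(C + C) = (C - 3/C)/((2*C)) = (C - 3/C)*(1/(2*C)) = (C - 3/C)/(2*C))
(T(o(-4, -4))*M(2))*k(1) = (3*(-3*2))*((½)*(-3 + 1²)/1²) = (3*(-6))*((½)*1*(-3 + 1)) = -9*(-2) = -18*(-1) = 18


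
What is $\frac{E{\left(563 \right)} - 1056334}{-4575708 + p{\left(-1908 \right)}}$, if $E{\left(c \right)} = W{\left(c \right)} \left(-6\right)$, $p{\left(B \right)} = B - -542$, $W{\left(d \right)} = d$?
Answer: $\frac{529856}{2288537} \approx 0.23153$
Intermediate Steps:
$p{\left(B \right)} = 542 + B$ ($p{\left(B \right)} = B + 542 = 542 + B$)
$E{\left(c \right)} = - 6 c$ ($E{\left(c \right)} = c \left(-6\right) = - 6 c$)
$\frac{E{\left(563 \right)} - 1056334}{-4575708 + p{\left(-1908 \right)}} = \frac{\left(-6\right) 563 - 1056334}{-4575708 + \left(542 - 1908\right)} = \frac{-3378 - 1056334}{-4575708 - 1366} = - \frac{1059712}{-4577074} = \left(-1059712\right) \left(- \frac{1}{4577074}\right) = \frac{529856}{2288537}$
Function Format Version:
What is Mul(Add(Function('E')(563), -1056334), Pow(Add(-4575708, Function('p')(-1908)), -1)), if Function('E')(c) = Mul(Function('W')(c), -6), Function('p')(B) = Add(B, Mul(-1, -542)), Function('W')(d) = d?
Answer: Rational(529856, 2288537) ≈ 0.23153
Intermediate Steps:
Function('p')(B) = Add(542, B) (Function('p')(B) = Add(B, 542) = Add(542, B))
Function('E')(c) = Mul(-6, c) (Function('E')(c) = Mul(c, -6) = Mul(-6, c))
Mul(Add(Function('E')(563), -1056334), Pow(Add(-4575708, Function('p')(-1908)), -1)) = Mul(Add(Mul(-6, 563), -1056334), Pow(Add(-4575708, Add(542, -1908)), -1)) = Mul(Add(-3378, -1056334), Pow(Add(-4575708, -1366), -1)) = Mul(-1059712, Pow(-4577074, -1)) = Mul(-1059712, Rational(-1, 4577074)) = Rational(529856, 2288537)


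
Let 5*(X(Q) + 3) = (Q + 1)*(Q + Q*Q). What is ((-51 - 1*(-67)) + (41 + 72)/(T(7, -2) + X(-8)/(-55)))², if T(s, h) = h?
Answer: 6848689/169 ≈ 40525.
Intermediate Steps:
X(Q) = -3 + (1 + Q)*(Q + Q²)/5 (X(Q) = -3 + ((Q + 1)*(Q + Q*Q))/5 = -3 + ((1 + Q)*(Q + Q²))/5 = -3 + (1 + Q)*(Q + Q²)/5)
((-51 - 1*(-67)) + (41 + 72)/(T(7, -2) + X(-8)/(-55)))² = ((-51 - 1*(-67)) + (41 + 72)/(-2 + (-3 + (⅕)*(-8) + (⅕)*(-8)³ + (⅖)*(-8)²)/(-55)))² = ((-51 + 67) + 113/(-2 + (-3 - 8/5 + (⅕)*(-512) + (⅖)*64)*(-1/55)))² = (16 + 113/(-2 + (-3 - 8/5 - 512/5 + 128/5)*(-1/55)))² = (16 + 113/(-2 - 407/5*(-1/55)))² = (16 + 113/(-2 + 37/25))² = (16 + 113/(-13/25))² = (16 + 113*(-25/13))² = (16 - 2825/13)² = (-2617/13)² = 6848689/169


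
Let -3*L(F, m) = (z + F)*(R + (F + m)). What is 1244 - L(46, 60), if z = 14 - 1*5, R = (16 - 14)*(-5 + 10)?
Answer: 10112/3 ≈ 3370.7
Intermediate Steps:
R = 10 (R = 2*5 = 10)
z = 9 (z = 14 - 5 = 9)
L(F, m) = -(9 + F)*(10 + F + m)/3 (L(F, m) = -(9 + F)*(10 + (F + m))/3 = -(9 + F)*(10 + F + m)/3)
1244 - L(46, 60) = 1244 - (-30 - 3*60 - 19/3*46 - 1/3*46**2 - 1/3*46*60) = 1244 - (-30 - 180 - 874/3 - 1/3*2116 - 920) = 1244 - (-30 - 180 - 874/3 - 2116/3 - 920) = 1244 - 1*(-6380/3) = 1244 + 6380/3 = 10112/3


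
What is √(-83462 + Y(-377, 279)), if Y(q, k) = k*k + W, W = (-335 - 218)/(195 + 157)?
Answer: 3*I*√4837910/88 ≈ 74.984*I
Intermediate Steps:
W = -553/352 ≈ -1.5710
Y(q, k) = -553/352 + k² (Y(q, k) = k*k - 553/352 = k² - 553/352 = -553/352 + k²)
√(-83462 + Y(-377, 279)) = √(-83462 + (-553/352 + 279²)) = √(-83462 + (-553/352 + 77841)) = √(-83462 + 27399479/352) = √(-1979145/352) = 3*I*√4837910/88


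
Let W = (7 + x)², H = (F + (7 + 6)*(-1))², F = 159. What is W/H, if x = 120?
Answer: 16129/21316 ≈ 0.75666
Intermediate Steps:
H = 21316 (H = (159 + (7 + 6)*(-1))² = (159 + 13*(-1))² = (159 - 13)² = 146² = 21316)
W = 16129 (W = (7 + 120)² = 127² = 16129)
W/H = 16129/21316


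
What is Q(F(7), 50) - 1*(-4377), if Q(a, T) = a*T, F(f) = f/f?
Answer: 4427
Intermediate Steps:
F(f) = 1
Q(a, T) = T*a
Q(F(7), 50) - 1*(-4377) = 50*1 - 1*(-4377) = 50 + 4377 = 4427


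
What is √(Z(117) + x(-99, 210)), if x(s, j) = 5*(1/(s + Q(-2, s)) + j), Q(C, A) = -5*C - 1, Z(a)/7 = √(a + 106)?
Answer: √(37798 + 252*√223)/6 ≈ 33.978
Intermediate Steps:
Z(a) = 7*√(106 + a) (Z(a) = 7*√(a + 106) = 7*√(106 + a))
Q(C, A) = -1 - 5*C
x(s, j) = 5*j + 5/(9 + s) (x(s, j) = 5*(1/(s + (-1 - 5*(-2))) + j) = 5*(1/(s + (-1 + 10)) + j) = 5*(1/(s + 9) + j) = 5*(1/(9 + s) + j) = 5*(j + 1/(9 + s)) = 5*j + 5/(9 + s))
√(Z(117) + x(-99, 210)) = √(7*√(106 + 117) + 5*(1 + 9*210 + 210*(-99))/(9 - 99)) = √(7*√223 + 5*(1 + 1890 - 20790)/(-90)) = √(7*√223 + 5*(-1/90)*(-18899)) = √(7*√223 + 18899/18) = √(18899/18 + 7*√223)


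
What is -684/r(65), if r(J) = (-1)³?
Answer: 684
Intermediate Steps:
r(J) = -1
-684/r(65) = -684/(-1) = -684*(-1) = 684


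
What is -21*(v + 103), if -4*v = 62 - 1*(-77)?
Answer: -5733/4 ≈ -1433.3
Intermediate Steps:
v = -139/4 (v = -(62 - 1*(-77))/4 = -(62 + 77)/4 = -¼*139 = -139/4 ≈ -34.750)
-21*(v + 103) = -21*(-139/4 + 103) = -21*273/4 = -5733/4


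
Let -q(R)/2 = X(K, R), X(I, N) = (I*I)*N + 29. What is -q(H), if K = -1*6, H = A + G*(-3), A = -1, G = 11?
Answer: -2390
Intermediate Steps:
H = -34 (H = -1 + 11*(-3) = -1 - 33 = -34)
K = -6
X(I, N) = 29 + N*I² (X(I, N) = I²*N + 29 = N*I² + 29 = 29 + N*I²)
q(R) = -58 - 72*R (q(R) = -2*(29 + R*(-6)²) = -2*(29 + R*36) = -2*(29 + 36*R) = -58 - 72*R)
-q(H) = -(-58 - 72*(-34)) = -(-58 + 2448) = -1*2390 = -2390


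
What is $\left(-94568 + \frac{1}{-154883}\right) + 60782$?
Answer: $- \frac{5232877039}{154883} \approx -33786.0$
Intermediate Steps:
$\left(-94568 + \frac{1}{-154883}\right) + 60782 = \left(-94568 - \frac{1}{154883}\right) + 60782 = - \frac{14646975545}{154883} + 60782 = - \frac{5232877039}{154883}$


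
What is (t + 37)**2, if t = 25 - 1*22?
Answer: 1600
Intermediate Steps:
t = 3 (t = 25 - 22 = 3)
(t + 37)**2 = (3 + 37)**2 = 40**2 = 1600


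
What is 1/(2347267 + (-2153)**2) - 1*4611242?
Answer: -32198808843591/6982676 ≈ -4.6112e+6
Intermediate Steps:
1/(2347267 + (-2153)**2) - 1*4611242 = 1/(2347267 + 4635409) - 4611242 = 1/6982676 - 4611242 = -32198808843591/6982676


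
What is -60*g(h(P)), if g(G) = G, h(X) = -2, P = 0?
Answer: 120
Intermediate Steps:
-60*g(h(P)) = -60*(-2) = 120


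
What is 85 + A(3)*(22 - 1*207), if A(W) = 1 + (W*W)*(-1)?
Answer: 1565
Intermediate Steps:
A(W) = 1 - W**2 (A(W) = 1 + W**2*(-1) = 1 - W**2)
85 + A(3)*(22 - 1*207) = 85 + (1 - 1*3**2)*(22 - 1*207) = 85 + (1 - 1*9)*(22 - 207) = 85 + (1 - 9)*(-185) = 85 - 8*(-185) = 85 + 1480 = 1565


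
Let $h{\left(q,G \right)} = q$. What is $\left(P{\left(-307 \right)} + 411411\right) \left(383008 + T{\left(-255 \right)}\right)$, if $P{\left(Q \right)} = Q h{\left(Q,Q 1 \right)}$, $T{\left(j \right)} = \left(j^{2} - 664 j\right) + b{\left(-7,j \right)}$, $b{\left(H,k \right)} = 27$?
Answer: $312184370800$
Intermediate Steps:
$T{\left(j \right)} = 27 + j^{2} - 664 j$ ($T{\left(j \right)} = \left(j^{2} - 664 j\right) + 27 = 27 + j^{2} - 664 j$)
$P{\left(Q \right)} = Q^{2}$ ($P{\left(Q \right)} = Q Q = Q^{2}$)
$\left(P{\left(-307 \right)} + 411411\right) \left(383008 + T{\left(-255 \right)}\right) = \left(\left(-307\right)^{2} + 411411\right) \left(383008 + \left(27 + \left(-255\right)^{2} - -169320\right)\right) = \left(94249 + 411411\right) \left(383008 + \left(27 + 65025 + 169320\right)\right) = 505660 \left(383008 + 234372\right) = 505660 \cdot 617380 = 312184370800$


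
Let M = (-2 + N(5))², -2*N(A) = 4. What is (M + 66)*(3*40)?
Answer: 9840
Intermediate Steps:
N(A) = -2 (N(A) = -½*4 = -2)
M = 16 (M = (-2 - 2)² = (-4)² = 16)
(M + 66)*(3*40) = (16 + 66)*(3*40) = 82*120 = 9840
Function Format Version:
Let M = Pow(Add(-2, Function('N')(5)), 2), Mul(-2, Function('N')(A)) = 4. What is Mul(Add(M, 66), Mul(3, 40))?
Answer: 9840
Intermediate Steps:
Function('N')(A) = -2 (Function('N')(A) = Mul(Rational(-1, 2), 4) = -2)
M = 16 (M = Pow(Add(-2, -2), 2) = Pow(-4, 2) = 16)
Mul(Add(M, 66), Mul(3, 40)) = Mul(Add(16, 66), Mul(3, 40)) = Mul(82, 120) = 9840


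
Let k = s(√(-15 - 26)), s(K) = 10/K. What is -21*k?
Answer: 210*I*√41/41 ≈ 32.797*I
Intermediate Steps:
k = -10*I*√41/41 (k = 10/(√(-15 - 26)) = 10/(√(-41)) = 10/((I*√41)) = 10*(-I*√41/41) = -10*I*√41/41 ≈ -1.5617*I)
-21*k = -(-210)*I*√41/41 = 210*I*√41/41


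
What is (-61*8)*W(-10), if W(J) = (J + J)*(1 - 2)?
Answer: -9760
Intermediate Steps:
W(J) = -2*J (W(J) = (2*J)*(-1) = -2*J)
(-61*8)*W(-10) = (-61*8)*(-2*(-10)) = -488*20 = -9760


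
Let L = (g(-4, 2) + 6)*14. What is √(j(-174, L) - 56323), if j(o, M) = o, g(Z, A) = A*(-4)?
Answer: 7*I*√1153 ≈ 237.69*I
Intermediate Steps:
g(Z, A) = -4*A
L = -28 (L = (-4*2 + 6)*14 = (-8 + 6)*14 = -2*14 = -28)
√(j(-174, L) - 56323) = √(-174 - 56323) = √(-56497) = 7*I*√1153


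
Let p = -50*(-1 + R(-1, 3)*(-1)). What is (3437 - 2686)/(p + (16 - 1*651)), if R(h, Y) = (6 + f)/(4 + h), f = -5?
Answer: -2253/1705 ≈ -1.3214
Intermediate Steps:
R(h, Y) = 1/(4 + h) (R(h, Y) = (6 - 5)/(4 + h) = 1/(4 + h))
p = 200/3 (p = -50*(-1 - 1/(4 - 1)) = -50*(-1 - 1/3) = -50*(-1 + (⅓)*(-1)) = -50*(-1 - ⅓) = -50*(-4/3) = 200/3 ≈ 66.667)
(3437 - 2686)/(p + (16 - 1*651)) = (3437 - 2686)/(200/3 + (16 - 1*651)) = 751/(200/3 + (16 - 651)) = 751/(200/3 - 635) = 751/(-1705/3) = 751*(-3/1705) = -2253/1705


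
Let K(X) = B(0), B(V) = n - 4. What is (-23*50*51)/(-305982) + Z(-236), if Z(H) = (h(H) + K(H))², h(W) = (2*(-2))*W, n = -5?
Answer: 44582862100/50997 ≈ 8.7423e+5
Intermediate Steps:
h(W) = -4*W
B(V) = -9 (B(V) = -5 - 4 = -9)
K(X) = -9
Z(H) = (-9 - 4*H)² (Z(H) = (-4*H - 9)² = (-9 - 4*H)²)
(-23*50*51)/(-305982) + Z(-236) = (-23*50*51)/(-305982) + (9 + 4*(-236))² = -1150*51*(-1/305982) + (9 - 944)² = -58650*(-1/305982) + (-935)² = 9775/50997 + 874225 = 44582862100/50997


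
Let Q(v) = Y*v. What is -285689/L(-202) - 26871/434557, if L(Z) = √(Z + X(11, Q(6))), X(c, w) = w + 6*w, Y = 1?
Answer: -26871/434557 + 285689*I*√10/40 ≈ -0.061835 + 22586.0*I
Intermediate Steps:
Q(v) = v (Q(v) = 1*v = v)
X(c, w) = 7*w
L(Z) = √(42 + Z) (L(Z) = √(Z + 7*6) = √(Z + 42) = √(42 + Z))
-285689/L(-202) - 26871/434557 = -285689/√(42 - 202) - 26871/434557 = -285689*(-I*√10/40) - 26871*1/434557 = -285689*(-I*√10/40) - 26871/434557 = -(-285689)*I*√10/40 - 26871/434557 = 285689*I*√10/40 - 26871/434557 = -26871/434557 + 285689*I*√10/40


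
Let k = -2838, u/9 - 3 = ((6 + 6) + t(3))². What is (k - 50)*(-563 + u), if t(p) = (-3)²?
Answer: -9914504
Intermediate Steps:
t(p) = 9
u = 3996 (u = 27 + 9*((6 + 6) + 9)² = 27 + 9*(12 + 9)² = 27 + 9*21² = 27 + 9*441 = 27 + 3969 = 3996)
(k - 50)*(-563 + u) = (-2838 - 50)*(-563 + 3996) = -2888*3433 = -9914504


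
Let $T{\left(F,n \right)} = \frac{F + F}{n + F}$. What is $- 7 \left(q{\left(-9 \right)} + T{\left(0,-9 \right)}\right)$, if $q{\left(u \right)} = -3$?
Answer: $21$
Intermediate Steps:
$T{\left(F,n \right)} = \frac{2 F}{F + n}$
$- 7 \left(q{\left(-9 \right)} + T{\left(0,-9 \right)}\right) = - 7 \left(-3 + 2 \cdot 0 \frac{1}{0 - 9}\right) = - 7 \left(-3 + 2 \cdot 0 \frac{1}{-9}\right) = - 7 \left(-3 + 2 \cdot 0 \left(- \frac{1}{9}\right)\right) = - 7 \left(-3 + 0\right) = \left(-7\right) \left(-3\right) = 21$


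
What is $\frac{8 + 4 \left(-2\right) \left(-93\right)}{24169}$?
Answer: $\frac{752}{24169} \approx 0.031114$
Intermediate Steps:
$\frac{8 + 4 \left(-2\right) \left(-93\right)}{24169} = \left(8 - -744\right) \frac{1}{24169} = \left(8 + 744\right) \frac{1}{24169} = 752 \cdot \frac{1}{24169} = \frac{752}{24169}$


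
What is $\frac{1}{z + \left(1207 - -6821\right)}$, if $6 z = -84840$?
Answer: $- \frac{1}{6112} \approx -0.00016361$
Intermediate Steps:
$z = -14140$ ($z = \frac{1}{6} \left(-84840\right) = -14140$)
$\frac{1}{z + \left(1207 - -6821\right)} = \frac{1}{-14140 + \left(1207 - -6821\right)} = \frac{1}{-14140 + \left(1207 + 6821\right)} = \frac{1}{-14140 + 8028} = \frac{1}{-6112} = - \frac{1}{6112}$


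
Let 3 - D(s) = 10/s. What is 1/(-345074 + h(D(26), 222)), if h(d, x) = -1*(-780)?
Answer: -1/344294 ≈ -2.9045e-6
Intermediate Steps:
D(s) = 3 - 10/s
h(d, x) = 780
1/(-345074 + h(D(26), 222)) = 1/(-345074 + 780) = 1/(-344294) = -1/344294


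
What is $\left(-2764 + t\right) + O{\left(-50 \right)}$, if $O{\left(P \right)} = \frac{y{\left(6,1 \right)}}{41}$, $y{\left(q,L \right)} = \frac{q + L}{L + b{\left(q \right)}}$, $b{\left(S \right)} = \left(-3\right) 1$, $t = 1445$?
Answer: $- \frac{108165}{82} \approx -1319.1$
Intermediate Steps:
$b{\left(S \right)} = -3$
$y{\left(q,L \right)} = \frac{L + q}{-3 + L}$ ($y{\left(q,L \right)} = \frac{q + L}{L - 3} = \frac{L + q}{-3 + L}$)
$O{\left(P \right)} = - \frac{7}{82}$ ($O{\left(P \right)} = \frac{\frac{1}{-3 + 1} \left(1 + 6\right)}{41} = \frac{1}{-2} \cdot 7 \cdot \frac{1}{41} = \left(- \frac{1}{2}\right) 7 \cdot \frac{1}{41} = \left(- \frac{7}{2}\right) \frac{1}{41} = - \frac{7}{82}$)
$\left(-2764 + t\right) + O{\left(-50 \right)} = \left(-2764 + 1445\right) - \frac{7}{82} = -1319 - \frac{7}{82} = - \frac{108165}{82}$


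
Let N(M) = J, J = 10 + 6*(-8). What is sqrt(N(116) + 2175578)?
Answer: 2*sqrt(543885) ≈ 1475.0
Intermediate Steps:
J = -38 (J = 10 - 48 = -38)
N(M) = -38
sqrt(N(116) + 2175578) = sqrt(-38 + 2175578) = sqrt(2175540) = 2*sqrt(543885)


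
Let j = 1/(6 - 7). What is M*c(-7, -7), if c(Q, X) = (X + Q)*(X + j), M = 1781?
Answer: 199472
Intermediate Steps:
j = -1 (j = 1/(-1) = -1)
c(Q, X) = (-1 + X)*(Q + X) (c(Q, X) = (X + Q)*(X - 1) = (Q + X)*(-1 + X) = (-1 + X)*(Q + X))
M*c(-7, -7) = 1781*((-7)² - 1*(-7) - 1*(-7) - 7*(-7)) = 1781*(49 + 7 + 7 + 49) = 1781*112 = 199472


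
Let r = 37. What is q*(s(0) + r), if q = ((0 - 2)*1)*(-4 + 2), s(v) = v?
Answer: 148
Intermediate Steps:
q = 4 (q = -2*1*(-2) = -2*(-2) = 4)
q*(s(0) + r) = 4*(0 + 37) = 4*37 = 148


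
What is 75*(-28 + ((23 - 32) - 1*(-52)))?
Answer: 1125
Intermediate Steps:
75*(-28 + ((23 - 32) - 1*(-52))) = 75*(-28 + (-9 + 52)) = 75*(-28 + 43) = 75*15 = 1125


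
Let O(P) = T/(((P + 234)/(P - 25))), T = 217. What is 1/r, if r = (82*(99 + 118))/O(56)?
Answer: 31/23780 ≈ 0.0013036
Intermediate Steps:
O(P) = 217*(-25 + P)/(234 + P) (O(P) = 217/(((P + 234)/(P - 25))) = 217/(((234 + P)/(-25 + P))) = 217*((-25 + P)/(234 + P)) = 217*(-25 + P)/(234 + P))
r = 23780/31 (r = (82*(99 + 118))/((217*(-25 + 56)/(234 + 56))) = (82*217)/((217*31/290)) = 17794/((217*(1/290)*31)) = 17794/(6727/290) = 17794*(290/6727) = 23780/31 ≈ 767.10)
1/r = 1/(23780/31) = 31/23780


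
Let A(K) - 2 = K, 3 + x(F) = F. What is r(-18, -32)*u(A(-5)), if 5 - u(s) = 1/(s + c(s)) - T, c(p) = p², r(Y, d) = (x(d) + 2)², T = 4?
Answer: 19239/2 ≈ 9619.5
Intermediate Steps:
x(F) = -3 + F
r(Y, d) = (-1 + d)² (r(Y, d) = ((-3 + d) + 2)² = (-1 + d)²)
A(K) = 2 + K
u(s) = 9 - 1/(s + s²) (u(s) = 5 - (1/(s + s²) - 1*4) = 5 - (1/(s + s²) - 4) = 5 - (-4 + 1/(s + s²)) = 5 + (4 - 1/(s + s²)) = 9 - 1/(s + s²))
r(-18, -32)*u(A(-5)) = (-1 - 32)²*((-1 + 9*(2 - 5) + 9*(2 - 5)²)/((2 - 5)*(1 + (2 - 5)))) = (-33)²*((-1 + 9*(-3) + 9*(-3)²)/((-3)*(1 - 3))) = 1089*(-⅓*(-1 - 27 + 9*9)/(-2)) = 1089*(-⅓*(-½)*(-1 - 27 + 81)) = 1089*(-⅓*(-½)*53) = 1089*(53/6) = 19239/2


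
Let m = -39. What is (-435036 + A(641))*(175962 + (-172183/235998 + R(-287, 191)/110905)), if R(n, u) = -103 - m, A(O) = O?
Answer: -9759048869328131867/127674918 ≈ -7.6437e+10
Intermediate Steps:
R(n, u) = -64 (R(n, u) = -103 - 1*(-39) = -103 + 39 = -64)
(-435036 + A(641))*(175962 + (-172183/235998 + R(-287, 191)/110905)) = (-435036 + 641)*(175962 + (-172183/235998 - 64/110905)) = -434395*(175962 + (-172183*1/235998 - 64*1/110905)) = -434395*(175962 + (-172183/235998 - 64/110905)) = -434395*(175962 - 19111059487/26173358190) = -434395*4605497342769293/26173358190 = -9759048869328131867/127674918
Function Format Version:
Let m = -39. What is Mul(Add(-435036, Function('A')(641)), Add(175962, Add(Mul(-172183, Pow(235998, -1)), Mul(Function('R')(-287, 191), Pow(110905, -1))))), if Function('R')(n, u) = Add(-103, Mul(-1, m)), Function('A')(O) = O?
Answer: Rational(-9759048869328131867, 127674918) ≈ -7.6437e+10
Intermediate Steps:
Function('R')(n, u) = -64 (Function('R')(n, u) = Add(-103, Mul(-1, -39)) = Add(-103, 39) = -64)
Mul(Add(-435036, Function('A')(641)), Add(175962, Add(Mul(-172183, Pow(235998, -1)), Mul(Function('R')(-287, 191), Pow(110905, -1))))) = Mul(Add(-435036, 641), Add(175962, Add(Mul(-172183, Pow(235998, -1)), Mul(-64, Pow(110905, -1))))) = Mul(-434395, Add(175962, Add(Mul(-172183, Rational(1, 235998)), Mul(-64, Rational(1, 110905))))) = Mul(-434395, Add(175962, Add(Rational(-172183, 235998), Rational(-64, 110905)))) = Mul(-434395, Add(175962, Rational(-19111059487, 26173358190))) = Mul(-434395, Rational(4605497342769293, 26173358190)) = Rational(-9759048869328131867, 127674918)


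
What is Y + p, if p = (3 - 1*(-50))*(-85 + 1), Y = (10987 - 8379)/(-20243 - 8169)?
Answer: -31623208/7103 ≈ -4452.1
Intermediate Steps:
Y = -652/7103 (Y = 2608/(-28412) = 2608*(-1/28412) = -652/7103 ≈ -0.091792)
p = -4452 (p = (3 + 50)*(-84) = 53*(-84) = -4452)
Y + p = -652/7103 - 4452 = -31623208/7103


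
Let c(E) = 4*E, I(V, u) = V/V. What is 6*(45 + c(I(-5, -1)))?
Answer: 294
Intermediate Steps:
I(V, u) = 1
6*(45 + c(I(-5, -1))) = 6*(45 + 4*1) = 6*(45 + 4) = 6*49 = 294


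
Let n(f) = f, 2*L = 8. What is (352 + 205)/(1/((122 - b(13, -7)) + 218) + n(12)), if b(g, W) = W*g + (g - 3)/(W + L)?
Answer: 725771/15639 ≈ 46.408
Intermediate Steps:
L = 4 (L = (1/2)*8 = 4)
b(g, W) = W*g + (-3 + g)/(4 + W) (b(g, W) = W*g + (g - 3)/(W + 4) = W*g + (-3 + g)/(4 + W))
(352 + 205)/(1/((122 - b(13, -7)) + 218) + n(12)) = (352 + 205)/(1/((122 - (-3 + 13 + 13*(-7)**2 + 4*(-7)*13)/(4 - 7)) + 218) + 12) = 557/(1/((122 - (-3 + 13 + 13*49 - 364)/(-3)) + 218) + 12) = 557/(1/((122 - (-1)*(-3 + 13 + 637 - 364)/3) + 218) + 12) = 557/(1/((122 - (-1)*283/3) + 218) + 12) = 557/(1/((122 - 1*(-283/3)) + 218) + 12) = 557/(1/((122 + 283/3) + 218) + 12) = 557/(1/(649/3 + 218) + 12) = 557/(1/(1303/3) + 12) = 557/(3/1303 + 12) = 557/(15639/1303) = 557*(1303/15639) = 725771/15639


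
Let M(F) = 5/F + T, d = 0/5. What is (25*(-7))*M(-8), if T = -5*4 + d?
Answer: 28875/8 ≈ 3609.4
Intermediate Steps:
d = 0 (d = 0*(⅕) = 0)
T = -20 (T = -5*4 + 0 = -20 + 0 = -20)
M(F) = -20 + 5/F (M(F) = 5/F - 20 = -20 + 5/F)
(25*(-7))*M(-8) = (25*(-7))*(-20 + 5/(-8)) = -175*(-20 + 5*(-⅛)) = -175*(-20 - 5/8) = -175*(-165/8) = 28875/8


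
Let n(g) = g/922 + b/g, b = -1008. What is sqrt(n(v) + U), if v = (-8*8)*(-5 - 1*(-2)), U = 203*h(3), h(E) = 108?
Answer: 3*sqrt(2070328411)/922 ≈ 148.05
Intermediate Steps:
U = 21924 (U = 203*108 = 21924)
v = 192 (v = -64*(-5 + 2) = -64*(-3) = 192)
n(g) = -1008/g + g/922 (n(g) = g/922 - 1008/g = -1008/g + g/922)
sqrt(n(v) + U) = sqrt((-1008/192 + (1/922)*192) + 21924) = sqrt((-1008*1/192 + 96/461) + 21924) = sqrt((-21/4 + 96/461) + 21924) = sqrt(-9297/1844 + 21924) = sqrt(40418559/1844) = 3*sqrt(2070328411)/922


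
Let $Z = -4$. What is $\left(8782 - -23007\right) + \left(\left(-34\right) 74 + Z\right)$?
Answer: $29269$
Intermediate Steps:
$\left(8782 - -23007\right) + \left(\left(-34\right) 74 + Z\right) = \left(8782 - -23007\right) - 2520 = \left(8782 + 23007\right) - 2520 = 31789 - 2520 = 29269$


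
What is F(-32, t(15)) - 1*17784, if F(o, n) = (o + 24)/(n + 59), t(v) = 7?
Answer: -586876/33 ≈ -17784.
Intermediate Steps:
F(o, n) = (24 + o)/(59 + n)
F(-32, t(15)) - 1*17784 = (24 - 32)/(59 + 7) - 1*17784 = -8/66 - 17784 = (1/66)*(-8) - 17784 = -4/33 - 17784 = -586876/33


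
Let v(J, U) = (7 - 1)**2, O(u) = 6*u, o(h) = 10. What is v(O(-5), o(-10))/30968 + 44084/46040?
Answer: 21357043/22277605 ≈ 0.95868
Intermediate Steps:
v(J, U) = 36 (v(J, U) = 6**2 = 36)
v(O(-5), o(-10))/30968 + 44084/46040 = 36/30968 + 44084/46040 = 36*(1/30968) + 44084*(1/46040) = 9/7742 + 11021/11510 = 21357043/22277605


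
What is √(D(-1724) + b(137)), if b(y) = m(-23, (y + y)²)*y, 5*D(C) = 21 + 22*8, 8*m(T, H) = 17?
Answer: 3*√14690/20 ≈ 18.180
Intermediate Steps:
m(T, H) = 17/8 (m(T, H) = (⅛)*17 = 17/8)
D(C) = 197/5 (D(C) = (21 + 22*8)/5 = (21 + 176)/5 = (⅕)*197 = 197/5)
b(y) = 17*y/8
√(D(-1724) + b(137)) = √(197/5 + (17/8)*137) = √(197/5 + 2329/8) = √(13221/40) = 3*√14690/20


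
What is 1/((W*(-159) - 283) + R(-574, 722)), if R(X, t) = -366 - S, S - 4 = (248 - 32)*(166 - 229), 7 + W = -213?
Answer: 1/47935 ≈ 2.0862e-5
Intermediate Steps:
W = -220 (W = -7 - 213 = -220)
S = -13604 (S = 4 + (248 - 32)*(166 - 229) = 4 + 216*(-63) = 4 - 13608 = -13604)
R(X, t) = 13238 (R(X, t) = -366 - 1*(-13604) = -366 + 13604 = 13238)
1/((W*(-159) - 283) + R(-574, 722)) = 1/((-220*(-159) - 283) + 13238) = 1/((34980 - 283) + 13238) = 1/(34697 + 13238) = 1/47935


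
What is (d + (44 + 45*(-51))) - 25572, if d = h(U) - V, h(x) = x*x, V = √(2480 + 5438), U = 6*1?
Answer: -27787 - √7918 ≈ -27876.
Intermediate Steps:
U = 6
V = √7918 ≈ 88.983
h(x) = x²
d = 36 - √7918 (d = 6² - √7918 = 36 - √7918 ≈ -52.983)
(d + (44 + 45*(-51))) - 25572 = ((36 - √7918) + (44 + 45*(-51))) - 25572 = ((36 - √7918) + (44 - 2295)) - 25572 = ((36 - √7918) - 2251) - 25572 = (-2215 - √7918) - 25572 = -27787 - √7918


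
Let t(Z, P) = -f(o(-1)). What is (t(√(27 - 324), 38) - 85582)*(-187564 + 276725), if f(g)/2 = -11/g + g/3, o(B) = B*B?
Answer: -22886023802/3 ≈ -7.6287e+9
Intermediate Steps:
o(B) = B²
f(g) = -22/g + 2*g/3 (f(g) = 2*(-11/g + g/3) = -22/g + 2*g/3)
t(Z, P) = 64/3 (t(Z, P) = -(-22/((-1)²) + (⅔)*(-1)²) = -(-22/1 + (⅔)*1) = -(-22*1 + ⅔) = -(-22 + ⅔) = -1*(-64/3) = 64/3)
(t(√(27 - 324), 38) - 85582)*(-187564 + 276725) = (64/3 - 85582)*(-187564 + 276725) = -256682/3*89161 = -22886023802/3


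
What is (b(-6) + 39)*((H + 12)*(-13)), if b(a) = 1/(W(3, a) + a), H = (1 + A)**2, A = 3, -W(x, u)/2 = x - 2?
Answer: -28301/2 ≈ -14151.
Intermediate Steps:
W(x, u) = 4 - 2*x (W(x, u) = -2*(x - 2) = -2*(-2 + x) = 4 - 2*x)
H = 16 (H = (1 + 3)**2 = 4**2 = 16)
b(a) = 1/(-2 + a) (b(a) = 1/((4 - 2*3) + a) = 1/((4 - 6) + a) = 1/(-2 + a))
(b(-6) + 39)*((H + 12)*(-13)) = (1/(-2 - 6) + 39)*((16 + 12)*(-13)) = (1/(-8) + 39)*(28*(-13)) = (-1/8 + 39)*(-364) = (311/8)*(-364) = -28301/2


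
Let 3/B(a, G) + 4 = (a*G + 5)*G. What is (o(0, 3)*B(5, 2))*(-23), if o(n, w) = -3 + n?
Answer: 207/26 ≈ 7.9615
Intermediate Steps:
B(a, G) = 3/(-4 + G*(5 + G*a)) (B(a, G) = 3/(-4 + (a*G + 5)*G) = 3/(-4 + (G*a + 5)*G) = 3/(-4 + (5 + G*a)*G) = 3/(-4 + G*(5 + G*a)))
(o(0, 3)*B(5, 2))*(-23) = ((-3 + 0)*(3/(-4 + 5*2 + 5*2²)))*(-23) = -9/(-4 + 10 + 5*4)*(-23) = -9/(-4 + 10 + 20)*(-23) = -9/26*(-23) = 207/26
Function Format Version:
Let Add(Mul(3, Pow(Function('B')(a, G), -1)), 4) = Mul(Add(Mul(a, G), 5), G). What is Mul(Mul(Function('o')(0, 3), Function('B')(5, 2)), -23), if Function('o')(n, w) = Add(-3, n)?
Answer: Rational(207, 26) ≈ 7.9615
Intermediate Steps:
Function('B')(a, G) = Mul(3, Pow(Add(-4, Mul(G, Add(5, Mul(G, a)))), -1)) (Function('B')(a, G) = Mul(3, Pow(Add(-4, Mul(Add(Mul(a, G), 5), G)), -1)) = Mul(3, Pow(Add(-4, Mul(Add(Mul(G, a), 5), G)), -1)) = Mul(3, Pow(Add(-4, Mul(Add(5, Mul(G, a)), G)), -1)) = Mul(3, Pow(Add(-4, Mul(G, Add(5, Mul(G, a)))), -1)))
Mul(Mul(Function('o')(0, 3), Function('B')(5, 2)), -23) = Mul(Mul(Add(-3, 0), Mul(3, Pow(Add(-4, Mul(5, 2), Mul(5, Pow(2, 2))), -1))), -23) = Mul(Mul(-3, Mul(3, Pow(Add(-4, 10, Mul(5, 4)), -1))), -23) = Mul(Mul(-3, Mul(3, Pow(Add(-4, 10, 20), -1))), -23) = Mul(Mul(-3, Mul(3, Pow(26, -1))), -23) = Mul(Mul(-3, Mul(3, Rational(1, 26))), -23) = Mul(Mul(-3, Rational(3, 26)), -23) = Mul(Rational(-9, 26), -23) = Rational(207, 26)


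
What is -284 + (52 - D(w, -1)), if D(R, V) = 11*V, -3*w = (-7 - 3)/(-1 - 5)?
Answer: -221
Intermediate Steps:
w = -5/9 (w = -(-7 - 3)/(3*(-1 - 5)) = -(-10)/(3*(-6)) = -(-10)*(-1)/(3*6) = -⅓*5/3 = -5/9 ≈ -0.55556)
-284 + (52 - D(w, -1)) = -284 + (52 - 11*(-1)) = -284 + (52 - 1*(-11)) = -284 + (52 + 11) = -284 + 63 = -221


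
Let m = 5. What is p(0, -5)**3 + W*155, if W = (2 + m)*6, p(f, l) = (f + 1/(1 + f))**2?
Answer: 6511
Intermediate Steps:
W = 42 (W = (2 + 5)*6 = 7*6 = 42)
p(0, -5)**3 + W*155 = ((1 + 0 + 0**2)**2/(1 + 0)**2)**3 + 42*155 = ((1 + 0 + 0)**2/1**2)**3 + 6510 = (1*1**2)**3 + 6510 = (1*1)**3 + 6510 = 1**3 + 6510 = 1 + 6510 = 6511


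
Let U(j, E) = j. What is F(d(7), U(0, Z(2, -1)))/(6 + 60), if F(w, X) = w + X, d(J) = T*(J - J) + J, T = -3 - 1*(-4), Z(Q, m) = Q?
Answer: 7/66 ≈ 0.10606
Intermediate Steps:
T = 1 (T = -3 + 4 = 1)
d(J) = J (d(J) = 1*(J - J) + J = 1*0 + J = 0 + J = J)
F(w, X) = X + w
F(d(7), U(0, Z(2, -1)))/(6 + 60) = (0 + 7)/(6 + 60) = 7/66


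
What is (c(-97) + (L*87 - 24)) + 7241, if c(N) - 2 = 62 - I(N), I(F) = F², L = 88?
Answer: 5528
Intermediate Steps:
c(N) = 64 - N² (c(N) = 2 + (62 - N²) = 64 - N²)
(c(-97) + (L*87 - 24)) + 7241 = ((64 - 1*(-97)²) + (88*87 - 24)) + 7241 = ((64 - 1*9409) + (7656 - 24)) + 7241 = ((64 - 9409) + 7632) + 7241 = (-9345 + 7632) + 7241 = -1713 + 7241 = 5528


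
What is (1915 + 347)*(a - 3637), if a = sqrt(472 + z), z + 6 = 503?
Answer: -8226894 + 2262*sqrt(969) ≈ -8.1565e+6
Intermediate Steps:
z = 497 (z = -6 + 503 = 497)
a = sqrt(969) (a = sqrt(472 + 497) = sqrt(969) ≈ 31.129)
(1915 + 347)*(a - 3637) = (1915 + 347)*(sqrt(969) - 3637) = 2262*(-3637 + sqrt(969)) = -8226894 + 2262*sqrt(969)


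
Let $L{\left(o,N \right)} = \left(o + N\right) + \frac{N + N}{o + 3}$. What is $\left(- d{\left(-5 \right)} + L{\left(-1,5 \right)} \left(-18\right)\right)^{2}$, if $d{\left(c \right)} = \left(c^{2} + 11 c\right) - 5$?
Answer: $16129$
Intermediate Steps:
$d{\left(c \right)} = -5 + c^{2} + 11 c$
$L{\left(o,N \right)} = N + o + \frac{2 N}{3 + o}$ ($L{\left(o,N \right)} = \left(N + o\right) + \frac{2 N}{3 + o} = N + o + \frac{2 N}{3 + o}$)
$\left(- d{\left(-5 \right)} + L{\left(-1,5 \right)} \left(-18\right)\right)^{2} = \left(- (-5 + \left(-5\right)^{2} + 11 \left(-5\right)) + \frac{\left(-1\right)^{2} + 3 \left(-1\right) + 5 \cdot 5 + 5 \left(-1\right)}{3 - 1} \left(-18\right)\right)^{2} = \left(- (-5 + 25 - 55) + \frac{1 - 3 + 25 - 5}{2} \left(-18\right)\right)^{2} = \left(\left(-1\right) \left(-35\right) + \frac{1}{2} \cdot 18 \left(-18\right)\right)^{2} = \left(35 + 9 \left(-18\right)\right)^{2} = \left(35 - 162\right)^{2} = \left(-127\right)^{2} = 16129$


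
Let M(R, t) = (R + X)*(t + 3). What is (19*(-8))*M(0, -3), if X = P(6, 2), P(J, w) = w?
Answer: 0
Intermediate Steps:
X = 2
M(R, t) = (2 + R)*(3 + t) (M(R, t) = (R + 2)*(t + 3) = (2 + R)*(3 + t))
(19*(-8))*M(0, -3) = (19*(-8))*(6 + 2*(-3) + 3*0 + 0*(-3)) = -152*(6 - 6 + 0 + 0) = -152*0 = 0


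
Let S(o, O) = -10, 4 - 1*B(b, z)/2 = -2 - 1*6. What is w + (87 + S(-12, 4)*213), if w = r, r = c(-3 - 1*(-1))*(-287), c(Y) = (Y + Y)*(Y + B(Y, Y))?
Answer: 23213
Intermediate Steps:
B(b, z) = 24 (B(b, z) = 8 - 2*(-2 - 1*6) = 8 - 2*(-2 - 6) = 8 - 2*(-8) = 8 + 16 = 24)
c(Y) = 2*Y*(24 + Y) (c(Y) = (Y + Y)*(Y + 24) = (2*Y)*(24 + Y) = 2*Y*(24 + Y))
r = 25256 (r = (2*(-3 - 1*(-1))*(24 + (-3 - 1*(-1))))*(-287) = (2*(-3 + 1)*(24 + (-3 + 1)))*(-287) = (2*(-2)*(24 - 2))*(-287) = (2*(-2)*22)*(-287) = -88*(-287) = 25256)
w = 25256
w + (87 + S(-12, 4)*213) = 25256 + (87 - 10*213) = 25256 + (87 - 2130) = 25256 - 2043 = 23213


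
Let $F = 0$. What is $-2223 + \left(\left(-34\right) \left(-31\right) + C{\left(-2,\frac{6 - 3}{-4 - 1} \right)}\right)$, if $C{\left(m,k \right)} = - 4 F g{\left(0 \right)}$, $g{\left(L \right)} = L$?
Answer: $-1169$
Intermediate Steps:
$C{\left(m,k \right)} = 0$ ($C{\left(m,k \right)} = \left(-4\right) 0 \cdot 0 = 0 \cdot 0 = 0$)
$-2223 + \left(\left(-34\right) \left(-31\right) + C{\left(-2,\frac{6 - 3}{-4 - 1} \right)}\right) = -2223 + \left(\left(-34\right) \left(-31\right) + 0\right) = -2223 + \left(1054 + 0\right) = -2223 + 1054 = -1169$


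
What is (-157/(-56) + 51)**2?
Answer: 9078169/3136 ≈ 2894.8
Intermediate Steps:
(-157/(-56) + 51)**2 = (-157*(-1/56) + 51)**2 = (157/56 + 51)**2 = (3013/56)**2 = 9078169/3136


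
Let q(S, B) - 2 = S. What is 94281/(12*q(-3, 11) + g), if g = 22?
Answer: 94281/10 ≈ 9428.1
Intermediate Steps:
q(S, B) = 2 + S
94281/(12*q(-3, 11) + g) = 94281/(12*(2 - 3) + 22) = 94281/(12*(-1) + 22) = 94281/(-12 + 22) = 94281/10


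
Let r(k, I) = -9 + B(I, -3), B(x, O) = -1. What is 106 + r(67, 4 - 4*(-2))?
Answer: 96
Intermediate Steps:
r(k, I) = -10 (r(k, I) = -9 - 1 = -10)
106 + r(67, 4 - 4*(-2)) = 106 - 10 = 96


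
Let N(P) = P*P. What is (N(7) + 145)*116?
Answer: 22504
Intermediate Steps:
N(P) = P²
(N(7) + 145)*116 = (7² + 145)*116 = (49 + 145)*116 = 194*116 = 22504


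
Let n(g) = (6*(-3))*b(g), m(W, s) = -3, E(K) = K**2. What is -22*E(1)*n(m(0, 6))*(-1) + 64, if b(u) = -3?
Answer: 1252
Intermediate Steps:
n(g) = 54 (n(g) = (6*(-3))*(-3) = -18*(-3) = 54)
-22*E(1)*n(m(0, 6))*(-1) + 64 = -22*1**2*54*(-1) + 64 = -22*1*54*(-1) + 64 = -1188*(-1) + 64 = -22*(-54) + 64 = 1188 + 64 = 1252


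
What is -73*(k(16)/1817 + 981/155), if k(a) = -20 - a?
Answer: -129713481/281635 ≈ -460.57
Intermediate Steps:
-73*(k(16)/1817 + 981/155) = -73*((-20 - 1*16)/1817 + 981/155) = -73*((-20 - 16)*(1/1817) + 981*(1/155)) = -73*(-36*1/1817 + 981/155) = -73*(-36/1817 + 981/155) = -73*1776897/281635 = -129713481/281635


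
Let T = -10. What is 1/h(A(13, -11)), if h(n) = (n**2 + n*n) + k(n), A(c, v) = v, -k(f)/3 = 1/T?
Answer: 10/2423 ≈ 0.0041271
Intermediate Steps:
k(f) = 3/10 (k(f) = -3/(-10) = -3*(-1)/10 = -3*(-1/10) = 3/10)
h(n) = 3/10 + 2*n**2 (h(n) = (n**2 + n*n) + 3/10 = (n**2 + n**2) + 3/10 = 2*n**2 + 3/10 = 3/10 + 2*n**2)
1/h(A(13, -11)) = 1/(3/10 + 2*(-11)**2) = 1/(3/10 + 2*121) = 1/(3/10 + 242) = 1/(2423/10) = 10/2423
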